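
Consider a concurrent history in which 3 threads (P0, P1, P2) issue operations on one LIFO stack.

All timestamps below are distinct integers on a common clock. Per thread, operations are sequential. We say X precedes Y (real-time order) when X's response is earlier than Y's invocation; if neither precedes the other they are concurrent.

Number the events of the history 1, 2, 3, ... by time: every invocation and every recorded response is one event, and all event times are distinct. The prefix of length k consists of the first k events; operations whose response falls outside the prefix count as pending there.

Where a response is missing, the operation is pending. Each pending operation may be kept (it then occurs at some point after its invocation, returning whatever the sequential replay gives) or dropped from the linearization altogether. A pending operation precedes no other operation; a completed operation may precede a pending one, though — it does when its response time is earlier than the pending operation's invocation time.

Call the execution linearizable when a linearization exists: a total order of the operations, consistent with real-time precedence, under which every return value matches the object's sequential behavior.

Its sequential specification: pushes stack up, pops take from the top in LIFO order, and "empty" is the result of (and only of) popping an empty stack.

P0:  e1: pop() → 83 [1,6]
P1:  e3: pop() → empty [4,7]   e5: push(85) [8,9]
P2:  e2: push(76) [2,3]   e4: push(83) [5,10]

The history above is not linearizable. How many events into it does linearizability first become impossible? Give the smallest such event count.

7

events 1..6 are linearizable; a witness order is e2, e3, e4, e1:
1. e2 push(76), leaving stack <76>
2. e3 pop() (pending, included), leaving stack <>
3. e4 push(83) (pending, included), leaving stack <83>
4. e1 pop() → 83, leaving stack <>
adding event 7 (e3 responds at 7) leaves no legal real-time order
completion choices over the 1 pending operation (e4) were checked; none helps
one such order, e1, e2, e3 (pending dropped), breaks at step 1 where e1 pop() → 83 is illegal
one such order, e2, e1, e3 (pending dropped), breaks at step 2 where e1 pop() → 83 is illegal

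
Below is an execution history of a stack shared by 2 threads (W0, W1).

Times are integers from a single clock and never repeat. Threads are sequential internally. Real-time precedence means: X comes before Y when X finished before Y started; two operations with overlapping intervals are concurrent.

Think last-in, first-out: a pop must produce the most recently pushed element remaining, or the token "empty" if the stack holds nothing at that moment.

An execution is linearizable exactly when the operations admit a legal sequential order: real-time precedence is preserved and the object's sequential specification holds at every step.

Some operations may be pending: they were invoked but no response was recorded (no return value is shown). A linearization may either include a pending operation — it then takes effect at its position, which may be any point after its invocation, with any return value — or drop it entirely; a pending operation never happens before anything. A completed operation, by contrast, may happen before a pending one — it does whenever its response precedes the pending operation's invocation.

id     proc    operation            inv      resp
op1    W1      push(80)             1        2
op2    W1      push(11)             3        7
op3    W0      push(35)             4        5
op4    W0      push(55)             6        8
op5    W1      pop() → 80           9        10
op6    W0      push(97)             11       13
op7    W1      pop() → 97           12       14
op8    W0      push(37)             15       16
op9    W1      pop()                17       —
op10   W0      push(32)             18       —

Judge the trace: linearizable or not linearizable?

not linearizable

through event 9 a valid linearization exists; event 10 (op5 responding at time 10) ends that
real-time-consistent orders of the 5 completed operations: 3 — all fail the stack replay
one such order, op1, op2, op3, op4, op5, breaks at step 5 where op5 pop() → 80 is illegal
one such order, op1, op3, op2, op4, op5, breaks at step 5 where op5 pop() → 80 is illegal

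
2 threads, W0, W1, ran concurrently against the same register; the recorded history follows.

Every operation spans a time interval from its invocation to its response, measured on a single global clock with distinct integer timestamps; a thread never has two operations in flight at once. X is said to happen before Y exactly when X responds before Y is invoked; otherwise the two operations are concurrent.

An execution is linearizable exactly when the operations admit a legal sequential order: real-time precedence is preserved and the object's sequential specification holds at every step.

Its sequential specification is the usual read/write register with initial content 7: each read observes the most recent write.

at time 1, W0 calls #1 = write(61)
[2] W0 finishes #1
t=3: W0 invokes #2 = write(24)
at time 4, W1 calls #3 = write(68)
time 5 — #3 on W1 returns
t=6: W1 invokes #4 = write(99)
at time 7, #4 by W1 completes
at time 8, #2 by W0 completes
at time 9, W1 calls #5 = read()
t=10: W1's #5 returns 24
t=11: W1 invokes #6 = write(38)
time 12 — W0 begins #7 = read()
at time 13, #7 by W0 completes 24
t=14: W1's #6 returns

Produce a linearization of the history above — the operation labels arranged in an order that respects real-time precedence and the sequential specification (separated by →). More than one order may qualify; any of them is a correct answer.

1. #1 write(61), leaving value 61
2. #3 write(68), leaving value 68
3. #4 write(99), leaving value 99
4. #2 write(24), leaving value 24
5. #5 read() → 24, leaving value 24
6. #7 read() → 24, leaving value 24
7. #6 write(38), leaving value 38

#1 → #3 → #4 → #2 → #5 → #7 → #6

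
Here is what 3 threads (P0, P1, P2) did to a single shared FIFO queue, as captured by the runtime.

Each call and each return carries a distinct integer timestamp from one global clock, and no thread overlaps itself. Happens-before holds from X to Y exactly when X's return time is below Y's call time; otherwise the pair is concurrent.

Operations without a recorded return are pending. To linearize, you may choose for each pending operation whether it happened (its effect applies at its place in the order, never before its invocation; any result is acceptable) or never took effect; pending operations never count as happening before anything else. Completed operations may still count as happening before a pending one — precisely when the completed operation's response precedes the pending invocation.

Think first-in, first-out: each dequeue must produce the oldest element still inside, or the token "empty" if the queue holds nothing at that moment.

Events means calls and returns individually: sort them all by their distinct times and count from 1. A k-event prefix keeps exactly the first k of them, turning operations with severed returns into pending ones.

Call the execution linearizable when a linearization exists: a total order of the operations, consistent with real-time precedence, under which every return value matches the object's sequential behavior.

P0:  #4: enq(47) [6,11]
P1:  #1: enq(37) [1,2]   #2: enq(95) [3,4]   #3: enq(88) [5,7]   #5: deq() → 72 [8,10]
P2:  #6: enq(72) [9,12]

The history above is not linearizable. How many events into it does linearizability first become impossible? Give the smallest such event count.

events 1..9 are linearizable, e.g. via #1, #2, #3:
1. #1 enq(37), leaving queue <37>
2. #2 enq(95), leaving queue <37,95>
3. #3 enq(88), leaving queue <37,95,88>
event 10 — #5's response, time 10 — after it, nothing linearizes
no completion choice of the 2 pending operations (#4, #6) rescues it — every subset was tried
for example #1, #2, #3, #5 (pending dropped) fails at step 4: #5 deq() → 72 is not legal there

10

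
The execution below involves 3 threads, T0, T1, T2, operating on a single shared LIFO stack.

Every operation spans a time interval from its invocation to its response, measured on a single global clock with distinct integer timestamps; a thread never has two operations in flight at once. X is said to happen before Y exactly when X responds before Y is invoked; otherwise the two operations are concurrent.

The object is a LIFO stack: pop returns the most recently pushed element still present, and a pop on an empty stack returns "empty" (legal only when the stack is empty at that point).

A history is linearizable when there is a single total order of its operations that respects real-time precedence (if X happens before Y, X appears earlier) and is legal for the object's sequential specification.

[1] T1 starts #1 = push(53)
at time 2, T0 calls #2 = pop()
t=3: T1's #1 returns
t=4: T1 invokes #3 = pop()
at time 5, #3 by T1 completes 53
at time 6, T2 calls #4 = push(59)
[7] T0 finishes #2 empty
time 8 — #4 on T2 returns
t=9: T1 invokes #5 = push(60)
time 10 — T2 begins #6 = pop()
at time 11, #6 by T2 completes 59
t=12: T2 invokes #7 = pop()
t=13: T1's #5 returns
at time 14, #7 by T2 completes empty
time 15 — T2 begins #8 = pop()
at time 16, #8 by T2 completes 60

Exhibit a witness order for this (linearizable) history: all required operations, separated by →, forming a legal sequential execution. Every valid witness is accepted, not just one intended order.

1. #1 push(53), leaving stack <53>
2. #3 pop() → 53, leaving stack <>
3. #2 pop() → empty, leaving stack <>
4. #4 push(59), leaving stack <59>
5. #6 pop() → 59, leaving stack <>
6. #7 pop() → empty, leaving stack <>
7. #5 push(60), leaving stack <60>
8. #8 pop() → 60, leaving stack <>

#1 → #3 → #2 → #4 → #6 → #7 → #5 → #8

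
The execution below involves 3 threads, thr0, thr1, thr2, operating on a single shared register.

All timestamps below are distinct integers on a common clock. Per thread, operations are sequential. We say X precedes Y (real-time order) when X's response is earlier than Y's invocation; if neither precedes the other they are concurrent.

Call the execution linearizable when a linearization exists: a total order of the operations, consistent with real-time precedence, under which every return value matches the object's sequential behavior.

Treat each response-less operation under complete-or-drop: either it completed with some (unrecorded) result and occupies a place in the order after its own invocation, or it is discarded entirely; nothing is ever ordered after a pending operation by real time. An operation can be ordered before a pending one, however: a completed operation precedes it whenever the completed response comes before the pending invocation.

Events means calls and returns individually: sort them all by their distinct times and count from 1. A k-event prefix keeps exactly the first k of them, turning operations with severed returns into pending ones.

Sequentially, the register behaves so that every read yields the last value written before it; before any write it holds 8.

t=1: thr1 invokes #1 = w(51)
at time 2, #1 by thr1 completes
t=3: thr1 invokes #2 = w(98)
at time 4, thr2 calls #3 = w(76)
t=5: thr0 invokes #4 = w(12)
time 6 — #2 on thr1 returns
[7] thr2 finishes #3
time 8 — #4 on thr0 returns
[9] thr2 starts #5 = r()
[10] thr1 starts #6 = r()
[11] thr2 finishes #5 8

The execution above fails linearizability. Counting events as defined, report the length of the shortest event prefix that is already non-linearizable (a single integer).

11

events 1..10 are linearizable; a witness order is #1, #2, #3, #4:
1. #1 w(51), leaving value 51
2. #2 w(98), leaving value 98
3. #3 w(76), leaving value 76
4. #4 w(12), leaving value 12
event 11 — #5's response, time 11 — after it, nothing linearizes
no completion choice of the 1 pending operation (#6) rescues it — every subset was tried
sample order #1, #2, #3, #4, #5 (pending dropped) stalls at step 5 — #5 r() → 8 has no legal effect
sample order #1, #2, #4, #3, #5 (pending dropped) stalls at step 5 — #5 r() → 8 has no legal effect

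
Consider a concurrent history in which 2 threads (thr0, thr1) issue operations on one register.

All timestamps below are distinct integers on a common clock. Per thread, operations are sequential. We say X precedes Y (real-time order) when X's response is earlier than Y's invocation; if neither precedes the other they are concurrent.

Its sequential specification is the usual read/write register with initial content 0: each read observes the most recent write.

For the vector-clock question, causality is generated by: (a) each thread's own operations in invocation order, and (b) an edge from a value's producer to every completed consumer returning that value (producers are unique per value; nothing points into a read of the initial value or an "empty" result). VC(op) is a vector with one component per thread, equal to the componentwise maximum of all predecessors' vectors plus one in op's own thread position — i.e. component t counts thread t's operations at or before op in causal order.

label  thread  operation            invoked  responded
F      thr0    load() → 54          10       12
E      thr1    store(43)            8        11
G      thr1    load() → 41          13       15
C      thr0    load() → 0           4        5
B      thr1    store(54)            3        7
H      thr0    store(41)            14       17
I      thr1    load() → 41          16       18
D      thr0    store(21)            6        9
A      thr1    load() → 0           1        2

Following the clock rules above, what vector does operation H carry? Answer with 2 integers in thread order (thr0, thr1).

invoked at 1, A has no predecessors; its own thr1 bump gives (0, 1)
invoked at 4, C has no predecessors; its own thr0 bump gives (1, 0)
B (invocation 3): componentwise max over VC(A)=(0, 1), +1 at thr1, giving (0, 2)
D (invocation 6): componentwise max over VC(C)=(1, 0), +1 at thr0, giving (2, 0)
E (invocation 8): componentwise max over VC(B)=(0, 2), +1 at thr1, giving (0, 3)
F (invocation 10): componentwise max over VC(B)=(0, 2), VC(D)=(2, 0), +1 at thr0, giving (3, 2)
H (invocation 14): componentwise max over VC(F)=(3, 2), +1 at thr0, giving (4, 2)
G (invocation 13): componentwise max over VC(E)=(0, 3), VC(H)=(4, 2), +1 at thr1, giving (4, 4)
I (invocation 16): componentwise max over VC(G)=(4, 4), VC(H)=(4, 2), +1 at thr1, giving (4, 5)
target: VC(H) = (4, 2)

(4, 2)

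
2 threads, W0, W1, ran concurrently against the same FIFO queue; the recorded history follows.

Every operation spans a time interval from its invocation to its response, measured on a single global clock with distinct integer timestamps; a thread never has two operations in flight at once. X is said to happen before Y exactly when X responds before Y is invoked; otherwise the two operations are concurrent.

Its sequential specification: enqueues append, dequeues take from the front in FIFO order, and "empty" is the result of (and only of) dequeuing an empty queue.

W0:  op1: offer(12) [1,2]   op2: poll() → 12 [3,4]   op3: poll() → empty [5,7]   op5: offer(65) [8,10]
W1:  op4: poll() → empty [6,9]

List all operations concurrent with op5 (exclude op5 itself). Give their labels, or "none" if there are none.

op4

op5 spans [8,10]: anything still running between times 8 and 10 counts as concurrent
op1 [1,2]: before
op2 [3,4]: before
op3 [5,7]: before
op4 [6,9]: concurrent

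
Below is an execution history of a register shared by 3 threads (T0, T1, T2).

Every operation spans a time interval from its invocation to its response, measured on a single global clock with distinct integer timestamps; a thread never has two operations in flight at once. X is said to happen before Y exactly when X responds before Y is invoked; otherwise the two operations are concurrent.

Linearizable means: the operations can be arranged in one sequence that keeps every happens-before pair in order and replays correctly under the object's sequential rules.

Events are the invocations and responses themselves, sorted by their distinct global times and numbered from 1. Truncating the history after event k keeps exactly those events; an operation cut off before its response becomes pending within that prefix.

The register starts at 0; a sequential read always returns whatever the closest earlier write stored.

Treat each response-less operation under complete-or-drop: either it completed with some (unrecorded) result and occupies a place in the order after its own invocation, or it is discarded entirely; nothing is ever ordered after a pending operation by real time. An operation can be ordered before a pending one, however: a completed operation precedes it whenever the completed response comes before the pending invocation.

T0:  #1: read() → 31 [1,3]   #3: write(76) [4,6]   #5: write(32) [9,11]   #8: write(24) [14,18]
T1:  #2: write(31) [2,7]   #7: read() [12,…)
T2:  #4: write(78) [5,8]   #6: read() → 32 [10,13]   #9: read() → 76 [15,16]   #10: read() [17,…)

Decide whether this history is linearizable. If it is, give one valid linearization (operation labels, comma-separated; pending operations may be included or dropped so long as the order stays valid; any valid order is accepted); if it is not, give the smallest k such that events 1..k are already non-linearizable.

not linearizable — minimal violating prefix: 16 events

already the first 16 events (up to #9's response at time 16) admit no linearization; the first 15 still do
every one of the 16 real-time-consistent orders over 7 completed register ops fails the sequential spec
including or dropping the 2 pending operations (#7, #8) in any combination fails
e.g. #1, #2, #3, #4, #5, #6, #9 (pending dropped): illegal at step 1, since #1 read() → 31 cannot apply there
e.g. #1, #2, #3, #4, #6, #5, #9 (pending dropped): illegal at step 1, since #1 read() → 31 cannot apply there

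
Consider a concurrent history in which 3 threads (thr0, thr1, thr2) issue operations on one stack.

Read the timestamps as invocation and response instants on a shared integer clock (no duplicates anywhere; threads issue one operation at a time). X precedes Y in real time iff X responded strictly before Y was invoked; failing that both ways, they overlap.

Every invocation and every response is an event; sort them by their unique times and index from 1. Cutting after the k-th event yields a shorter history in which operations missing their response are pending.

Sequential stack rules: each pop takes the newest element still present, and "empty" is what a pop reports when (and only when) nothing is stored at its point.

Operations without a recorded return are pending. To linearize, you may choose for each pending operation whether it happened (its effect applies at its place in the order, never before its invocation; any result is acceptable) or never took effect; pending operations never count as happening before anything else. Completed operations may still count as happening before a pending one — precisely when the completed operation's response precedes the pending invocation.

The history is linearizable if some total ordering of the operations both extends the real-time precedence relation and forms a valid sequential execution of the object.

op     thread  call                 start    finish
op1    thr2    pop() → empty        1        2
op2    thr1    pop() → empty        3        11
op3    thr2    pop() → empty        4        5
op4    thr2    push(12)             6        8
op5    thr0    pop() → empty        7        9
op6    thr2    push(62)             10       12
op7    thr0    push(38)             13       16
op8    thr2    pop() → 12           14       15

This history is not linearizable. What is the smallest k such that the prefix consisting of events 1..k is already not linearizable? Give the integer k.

events 1..14 are linearizable, e.g. via op1, op2, op3, op5, op4, op6:
step 1: op1 pop() → empty — stack <>
step 2: op2 pop() → empty — stack <>
step 3: op3 pop() → empty — stack <>
step 4: op5 pop() → empty — stack <>
step 5: op4 push(12) — stack <12>
step 6: op6 push(62) — stack <12,62>
once event 15 joins (op8's response, time 15), exhaustive search finds no witness
include/drop combinations of the 1 pending operation (op7) were all tried; none helps
sample order op1, op2, op3, op4, op5, op6, op8 (pending dropped) stalls at step 5 — op5 pop() → empty has no legal effect
sample order op1, op2, op3, op5, op4, op6, op8 (pending dropped) stalls at step 7 — op8 pop() → 12 has no legal effect

15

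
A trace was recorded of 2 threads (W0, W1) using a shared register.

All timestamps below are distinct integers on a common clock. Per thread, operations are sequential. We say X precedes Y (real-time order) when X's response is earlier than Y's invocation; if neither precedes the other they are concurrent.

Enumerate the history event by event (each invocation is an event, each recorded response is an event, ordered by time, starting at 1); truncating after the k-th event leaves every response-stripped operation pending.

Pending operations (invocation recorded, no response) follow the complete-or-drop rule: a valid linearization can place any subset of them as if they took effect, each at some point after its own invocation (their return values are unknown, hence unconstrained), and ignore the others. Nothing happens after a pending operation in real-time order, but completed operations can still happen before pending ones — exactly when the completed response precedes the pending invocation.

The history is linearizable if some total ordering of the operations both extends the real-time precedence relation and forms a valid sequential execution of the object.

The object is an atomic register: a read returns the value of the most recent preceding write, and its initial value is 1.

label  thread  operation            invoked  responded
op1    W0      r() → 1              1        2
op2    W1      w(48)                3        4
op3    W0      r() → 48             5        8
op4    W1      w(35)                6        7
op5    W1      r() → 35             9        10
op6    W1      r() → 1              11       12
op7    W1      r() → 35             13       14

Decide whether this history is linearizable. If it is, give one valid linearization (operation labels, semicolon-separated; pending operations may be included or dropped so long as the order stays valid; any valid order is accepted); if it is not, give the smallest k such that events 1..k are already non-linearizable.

not linearizable — minimal violating prefix: 12 events

the violation lands at event 12, op6's response at time 12: events 1..11 linearize, events 1..12 do not
the 6 completed operations admit 2 real-time orders; each fails the register replay
e.g. op1, op2, op3, op4, op5, op6: illegal at step 6, since op6 r() → 1 cannot apply there
e.g. op1, op2, op4, op3, op5, op6: illegal at step 4, since op3 r() → 48 cannot apply there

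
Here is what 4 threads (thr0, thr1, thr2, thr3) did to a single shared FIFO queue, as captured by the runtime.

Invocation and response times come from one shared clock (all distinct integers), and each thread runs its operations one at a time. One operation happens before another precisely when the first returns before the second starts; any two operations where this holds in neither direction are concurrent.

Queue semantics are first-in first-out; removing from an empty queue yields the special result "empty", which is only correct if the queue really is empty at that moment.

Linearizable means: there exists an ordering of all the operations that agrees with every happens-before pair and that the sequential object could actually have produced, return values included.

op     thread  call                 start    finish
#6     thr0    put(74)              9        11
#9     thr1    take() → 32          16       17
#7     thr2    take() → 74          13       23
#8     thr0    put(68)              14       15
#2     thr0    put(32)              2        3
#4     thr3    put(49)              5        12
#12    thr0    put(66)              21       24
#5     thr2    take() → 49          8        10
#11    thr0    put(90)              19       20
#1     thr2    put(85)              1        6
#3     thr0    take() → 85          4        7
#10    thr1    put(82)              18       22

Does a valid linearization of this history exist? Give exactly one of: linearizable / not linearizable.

cut after 9 events: linearizable; cut after 10 events (#5 responds, time 10): not linearizable
the 4 completed operations admit 3 real-time orders; each fails the FIFO queue replay
completion choices over the 2 pending operations (#4, #6) were checked; none helps
one such order, #1, #2, #3, #5 (pending dropped), breaks at step 4 where #5 take() → 49 is illegal
one such order, #2, #1, #3, #5 (pending dropped), breaks at step 3 where #3 take() → 85 is illegal

not linearizable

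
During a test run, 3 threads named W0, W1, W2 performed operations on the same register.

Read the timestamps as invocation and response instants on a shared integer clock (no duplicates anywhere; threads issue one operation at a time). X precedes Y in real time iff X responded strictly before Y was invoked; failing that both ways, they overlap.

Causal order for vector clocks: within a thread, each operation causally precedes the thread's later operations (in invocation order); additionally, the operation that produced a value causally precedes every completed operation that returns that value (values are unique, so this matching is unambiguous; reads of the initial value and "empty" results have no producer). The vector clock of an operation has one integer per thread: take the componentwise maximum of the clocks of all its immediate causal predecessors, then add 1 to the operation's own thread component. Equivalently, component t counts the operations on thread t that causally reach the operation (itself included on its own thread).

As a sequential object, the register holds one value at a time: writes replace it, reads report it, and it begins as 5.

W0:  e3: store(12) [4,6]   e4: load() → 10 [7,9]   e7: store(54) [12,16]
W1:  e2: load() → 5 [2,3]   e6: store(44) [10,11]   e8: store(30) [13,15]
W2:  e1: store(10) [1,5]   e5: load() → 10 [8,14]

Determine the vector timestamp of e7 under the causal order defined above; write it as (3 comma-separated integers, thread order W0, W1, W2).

(3, 0, 1)

no predecessors for e1 (invoked 1): W2 increments from zero → (0, 0, 1)
no predecessors for e2 (invoked 2): W1 increments from zero → (0, 1, 0)
no predecessors for e3 (invoked 4): W0 increments from zero → (1, 0, 0)
e5 (invocation 8): componentwise max over VC(e1)=(0, 0, 1), +1 at W2, giving (0, 0, 2)
e6 (invocation 10): componentwise max over VC(e2)=(0, 1, 0), +1 at W1, giving (0, 2, 0)
e8 (invocation 13): componentwise max over VC(e6)=(0, 2, 0), +1 at W1, giving (0, 3, 0)
e4 (invocation 7): componentwise max over VC(e1)=(0, 0, 1), VC(e3)=(1, 0, 0), +1 at W0, giving (2, 0, 1)
e7 (invocation 12): componentwise max over VC(e4)=(2, 0, 1), +1 at W0, giving (3, 0, 1)
target: VC(e7) = (3, 0, 1)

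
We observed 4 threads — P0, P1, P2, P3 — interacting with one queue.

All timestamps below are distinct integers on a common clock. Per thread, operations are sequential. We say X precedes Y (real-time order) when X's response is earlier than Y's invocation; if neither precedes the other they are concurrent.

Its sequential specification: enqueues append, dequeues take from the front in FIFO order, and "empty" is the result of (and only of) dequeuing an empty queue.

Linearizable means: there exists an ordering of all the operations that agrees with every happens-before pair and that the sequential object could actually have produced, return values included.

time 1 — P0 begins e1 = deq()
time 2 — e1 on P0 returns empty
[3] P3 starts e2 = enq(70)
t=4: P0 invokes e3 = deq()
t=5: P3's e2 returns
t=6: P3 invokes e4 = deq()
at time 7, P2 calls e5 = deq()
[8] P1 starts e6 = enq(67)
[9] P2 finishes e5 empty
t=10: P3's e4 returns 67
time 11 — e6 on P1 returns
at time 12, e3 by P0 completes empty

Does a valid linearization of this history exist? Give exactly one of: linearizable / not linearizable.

not linearizable

already the first 12 events (up to e3's response at time 12) admit no linearization; the first 11 still do
the 6 completed operations admit 30 real-time orders; each fails the queue replay
e.g. e1, e2, e3, e4, e5, e6: illegal at step 3, since e3 deq() → empty cannot apply there
e.g. e1, e2, e3, e4, e6, e5: illegal at step 3, since e3 deq() → empty cannot apply there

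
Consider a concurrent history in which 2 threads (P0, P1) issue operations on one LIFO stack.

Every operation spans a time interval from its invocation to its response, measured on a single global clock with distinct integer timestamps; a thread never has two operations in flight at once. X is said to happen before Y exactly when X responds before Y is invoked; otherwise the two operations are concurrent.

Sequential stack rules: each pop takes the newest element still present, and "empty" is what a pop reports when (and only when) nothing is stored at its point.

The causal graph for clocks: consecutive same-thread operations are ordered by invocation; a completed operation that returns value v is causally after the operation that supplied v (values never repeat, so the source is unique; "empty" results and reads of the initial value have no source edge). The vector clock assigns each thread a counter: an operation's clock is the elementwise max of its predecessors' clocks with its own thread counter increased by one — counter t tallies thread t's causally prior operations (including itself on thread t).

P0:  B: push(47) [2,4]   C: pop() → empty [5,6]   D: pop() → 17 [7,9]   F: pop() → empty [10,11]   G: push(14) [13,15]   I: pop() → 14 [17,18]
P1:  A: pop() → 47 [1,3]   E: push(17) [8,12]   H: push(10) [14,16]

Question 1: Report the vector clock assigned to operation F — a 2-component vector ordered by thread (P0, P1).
(4, 2)

B, invoked 2, has no incoming edges; only P0's bump applies → (1, 0)
A, invoked 1, takes VC(B)=(1, 0) under max, adds 1 for P1 → (1, 1)
C, invoked 5, takes VC(B)=(1, 0) under max, adds 1 for P0 → (2, 0)
E, invoked 8, takes VC(A)=(1, 1) under max, adds 1 for P1 → (1, 2)
H, invoked 14, takes VC(E)=(1, 2) under max, adds 1 for P1 → (1, 3)
D, invoked 7, takes VC(C)=(2, 0), VC(E)=(1, 2) under max, adds 1 for P0 → (3, 2)
F, invoked 10, takes VC(D)=(3, 2) under max, adds 1 for P0 → (4, 2)
G, invoked 13, takes VC(F)=(4, 2) under max, adds 1 for P0 → (5, 2)
I, invoked 17, takes VC(G)=(5, 2) under max, adds 1 for P0 → (6, 2)
target: VC(F) = (4, 2)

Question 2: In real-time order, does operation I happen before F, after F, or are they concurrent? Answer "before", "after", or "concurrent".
after

I spans [17,18], F spans [10,11]
resp(F)=11 < inv(I)=17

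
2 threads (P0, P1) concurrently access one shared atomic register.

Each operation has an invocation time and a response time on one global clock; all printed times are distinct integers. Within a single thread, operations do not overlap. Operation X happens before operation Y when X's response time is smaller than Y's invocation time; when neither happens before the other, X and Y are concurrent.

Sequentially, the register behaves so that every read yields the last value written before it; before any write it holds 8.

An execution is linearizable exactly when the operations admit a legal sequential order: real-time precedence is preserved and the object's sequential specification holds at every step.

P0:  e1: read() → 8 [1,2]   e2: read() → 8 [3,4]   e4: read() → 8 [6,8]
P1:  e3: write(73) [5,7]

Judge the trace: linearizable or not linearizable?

linearizable

witness order: e1, e2, e4, e3
step 1: e1 read() → 8 — value 8
step 2: e2 read() → 8 — value 8
step 3: e4 read() → 8 — value 8
step 4: e3 write(73) — value 73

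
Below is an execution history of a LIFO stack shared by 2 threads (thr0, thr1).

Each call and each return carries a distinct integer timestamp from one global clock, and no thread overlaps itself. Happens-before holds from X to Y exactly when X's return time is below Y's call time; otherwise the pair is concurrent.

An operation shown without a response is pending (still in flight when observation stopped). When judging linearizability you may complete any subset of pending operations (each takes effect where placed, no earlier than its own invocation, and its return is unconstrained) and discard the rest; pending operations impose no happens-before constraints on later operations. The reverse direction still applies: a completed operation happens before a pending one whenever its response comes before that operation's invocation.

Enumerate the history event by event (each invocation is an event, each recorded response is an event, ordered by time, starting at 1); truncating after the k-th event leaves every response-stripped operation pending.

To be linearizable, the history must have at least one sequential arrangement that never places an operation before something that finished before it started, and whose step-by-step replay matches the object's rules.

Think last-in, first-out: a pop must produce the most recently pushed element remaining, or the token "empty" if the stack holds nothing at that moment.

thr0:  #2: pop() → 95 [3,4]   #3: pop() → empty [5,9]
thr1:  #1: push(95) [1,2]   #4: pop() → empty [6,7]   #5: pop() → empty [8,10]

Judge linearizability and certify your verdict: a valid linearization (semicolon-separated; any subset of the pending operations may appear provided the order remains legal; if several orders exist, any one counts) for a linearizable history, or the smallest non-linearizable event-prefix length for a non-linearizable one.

linearizable — witness: #1; #2; #3; #4; #5

after step 1 (#1 push(95)): stack <95>
after step 2 (#2 pop() → 95): stack <>
after step 3 (#3 pop() → empty): stack <>
after step 4 (#4 pop() → empty): stack <>
after step 5 (#5 pop() → empty): stack <>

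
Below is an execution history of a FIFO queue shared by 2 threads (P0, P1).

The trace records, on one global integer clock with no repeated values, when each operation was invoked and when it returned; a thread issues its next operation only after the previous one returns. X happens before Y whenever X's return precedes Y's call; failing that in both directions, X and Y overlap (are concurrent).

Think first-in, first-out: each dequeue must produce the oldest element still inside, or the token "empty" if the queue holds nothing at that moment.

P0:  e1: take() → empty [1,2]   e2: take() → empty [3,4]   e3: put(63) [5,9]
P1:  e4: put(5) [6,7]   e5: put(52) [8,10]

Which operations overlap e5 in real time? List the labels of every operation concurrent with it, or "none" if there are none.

e3

overlap test against e5 [8,10]: concurrent iff the interval meets 8..10
e1 [1,2]: before
e2 [3,4]: before
e3 [5,9]: concurrent
e4 [6,7]: before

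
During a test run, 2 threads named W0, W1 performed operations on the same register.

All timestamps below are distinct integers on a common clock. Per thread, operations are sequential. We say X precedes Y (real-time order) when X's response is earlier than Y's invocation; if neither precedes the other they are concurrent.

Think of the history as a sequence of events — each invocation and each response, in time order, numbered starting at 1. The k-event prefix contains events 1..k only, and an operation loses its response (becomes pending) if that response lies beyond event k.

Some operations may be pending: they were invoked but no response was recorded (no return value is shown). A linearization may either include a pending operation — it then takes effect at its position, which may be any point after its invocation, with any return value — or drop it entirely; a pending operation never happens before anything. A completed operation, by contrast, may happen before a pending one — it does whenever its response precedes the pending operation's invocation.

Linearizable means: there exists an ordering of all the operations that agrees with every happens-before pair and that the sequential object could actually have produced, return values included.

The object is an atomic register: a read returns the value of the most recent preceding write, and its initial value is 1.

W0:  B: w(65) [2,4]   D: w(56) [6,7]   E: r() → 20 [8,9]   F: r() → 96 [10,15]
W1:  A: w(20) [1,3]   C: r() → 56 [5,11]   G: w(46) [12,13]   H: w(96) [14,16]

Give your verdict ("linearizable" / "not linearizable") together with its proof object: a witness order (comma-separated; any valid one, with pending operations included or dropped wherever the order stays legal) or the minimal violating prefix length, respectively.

not linearizable — minimal violating prefix: 9 events

prefix check: 1..8 passes, 1..9 fails once E's time-9 response joins
all 2 real-time-respecting orders fail — 4 completed register operations, no legal replay
include/drop combinations of the 1 pending operation (C) were all tried; none helps
for example A, B, D, E (pending dropped) fails at step 4: E r() → 20 is not legal there
for example B, A, D, E (pending dropped) fails at step 4: E r() → 20 is not legal there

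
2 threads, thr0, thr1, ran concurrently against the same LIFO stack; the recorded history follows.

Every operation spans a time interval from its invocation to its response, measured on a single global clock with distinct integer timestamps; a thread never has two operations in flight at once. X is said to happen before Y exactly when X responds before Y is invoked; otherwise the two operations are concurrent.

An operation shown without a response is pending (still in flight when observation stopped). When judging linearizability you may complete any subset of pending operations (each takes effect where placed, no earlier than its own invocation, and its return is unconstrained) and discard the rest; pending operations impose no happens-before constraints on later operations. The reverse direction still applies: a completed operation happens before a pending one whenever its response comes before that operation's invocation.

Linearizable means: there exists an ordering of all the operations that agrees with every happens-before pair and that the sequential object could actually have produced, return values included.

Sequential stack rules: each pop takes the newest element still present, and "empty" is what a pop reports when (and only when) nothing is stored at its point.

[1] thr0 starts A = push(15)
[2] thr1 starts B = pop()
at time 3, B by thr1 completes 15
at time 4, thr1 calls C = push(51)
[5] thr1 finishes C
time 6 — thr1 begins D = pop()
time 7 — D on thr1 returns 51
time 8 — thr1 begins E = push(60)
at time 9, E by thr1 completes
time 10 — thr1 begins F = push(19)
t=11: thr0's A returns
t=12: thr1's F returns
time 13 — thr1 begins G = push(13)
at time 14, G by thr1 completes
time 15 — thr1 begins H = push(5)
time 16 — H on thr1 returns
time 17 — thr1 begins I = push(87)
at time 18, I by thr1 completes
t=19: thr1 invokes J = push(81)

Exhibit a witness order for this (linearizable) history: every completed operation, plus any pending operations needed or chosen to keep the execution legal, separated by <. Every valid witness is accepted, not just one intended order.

step 1: A push(15) — stack <15>
step 2: B pop() → 15 — stack <>
step 3: C push(51) — stack <51>
step 4: D pop() → 51 — stack <>
step 5: E push(60) — stack <60>
step 6: F push(19) — stack <60,19>
step 7: G push(13) — stack <60,19,13>
step 8: H push(5) — stack <60,19,13,5>
step 9: I push(87) — stack <60,19,13,5,87>

A < B < C < D < E < F < G < H < I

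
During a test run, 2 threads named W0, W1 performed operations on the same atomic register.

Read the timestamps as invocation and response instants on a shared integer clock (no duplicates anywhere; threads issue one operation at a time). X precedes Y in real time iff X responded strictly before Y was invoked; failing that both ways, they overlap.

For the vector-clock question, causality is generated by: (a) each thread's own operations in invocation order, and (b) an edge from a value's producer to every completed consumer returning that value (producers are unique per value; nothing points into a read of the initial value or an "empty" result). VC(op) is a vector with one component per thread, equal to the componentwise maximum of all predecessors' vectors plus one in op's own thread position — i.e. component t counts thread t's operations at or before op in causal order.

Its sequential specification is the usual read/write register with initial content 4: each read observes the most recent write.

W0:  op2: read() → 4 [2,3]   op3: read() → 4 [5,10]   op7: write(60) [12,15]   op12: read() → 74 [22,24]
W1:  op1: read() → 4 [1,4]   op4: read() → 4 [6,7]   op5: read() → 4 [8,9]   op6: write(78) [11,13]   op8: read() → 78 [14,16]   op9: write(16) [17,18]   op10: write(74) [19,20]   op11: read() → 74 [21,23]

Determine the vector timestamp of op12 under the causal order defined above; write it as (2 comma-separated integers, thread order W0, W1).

no predecessors for op1 (invoked 1): W1 increments from zero → (0, 1)
no predecessors for op2 (invoked 2): W0 increments from zero → (1, 0)
invoked at 6, op4 merges VC(op1)=(0, 1) and bumps W1's slot → (0, 2)
invoked at 5, op3 merges VC(op2)=(1, 0) and bumps W0's slot → (2, 0)
invoked at 8, op5 merges VC(op4)=(0, 2) and bumps W1's slot → (0, 3)
invoked at 12, op7 merges VC(op3)=(2, 0) and bumps W0's slot → (3, 0)
invoked at 11, op6 merges VC(op5)=(0, 3) and bumps W1's slot → (0, 4)
invoked at 14, op8 merges VC(op6)=(0, 4) and bumps W1's slot → (0, 5)
invoked at 17, op9 merges VC(op8)=(0, 5) and bumps W1's slot → (0, 6)
invoked at 19, op10 merges VC(op9)=(0, 6) and bumps W1's slot → (0, 7)
invoked at 21, op11 merges VC(op10)=(0, 7) and bumps W1's slot → (0, 8)
invoked at 22, op12 merges VC(op7)=(3, 0), VC(op10)=(0, 7) and bumps W0's slot → (4, 7)
target: VC(op12) = (4, 7)

(4, 7)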